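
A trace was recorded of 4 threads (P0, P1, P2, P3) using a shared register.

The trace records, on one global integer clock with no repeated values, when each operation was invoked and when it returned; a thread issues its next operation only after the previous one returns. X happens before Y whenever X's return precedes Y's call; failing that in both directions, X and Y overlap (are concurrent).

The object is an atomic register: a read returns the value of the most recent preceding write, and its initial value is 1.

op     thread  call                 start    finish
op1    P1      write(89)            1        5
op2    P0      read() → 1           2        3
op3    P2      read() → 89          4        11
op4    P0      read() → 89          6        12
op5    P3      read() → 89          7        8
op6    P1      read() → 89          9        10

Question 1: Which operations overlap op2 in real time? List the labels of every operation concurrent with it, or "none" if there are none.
op1

op2 runs from 2 to 3; window-overlapping ops are concurrent
op1 [1,5]: concurrent
op3 [4,11]: after
op4 [6,12]: after
op5 [7,8]: after
op6 [9,10]: after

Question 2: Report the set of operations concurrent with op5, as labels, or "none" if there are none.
op3, op4

op5 spans [7,8]: anything still running between times 7 and 8 counts as concurrent
op1 [1,5]: before
op2 [2,3]: before
op3 [4,11]: concurrent
op4 [6,12]: concurrent
op6 [9,10]: after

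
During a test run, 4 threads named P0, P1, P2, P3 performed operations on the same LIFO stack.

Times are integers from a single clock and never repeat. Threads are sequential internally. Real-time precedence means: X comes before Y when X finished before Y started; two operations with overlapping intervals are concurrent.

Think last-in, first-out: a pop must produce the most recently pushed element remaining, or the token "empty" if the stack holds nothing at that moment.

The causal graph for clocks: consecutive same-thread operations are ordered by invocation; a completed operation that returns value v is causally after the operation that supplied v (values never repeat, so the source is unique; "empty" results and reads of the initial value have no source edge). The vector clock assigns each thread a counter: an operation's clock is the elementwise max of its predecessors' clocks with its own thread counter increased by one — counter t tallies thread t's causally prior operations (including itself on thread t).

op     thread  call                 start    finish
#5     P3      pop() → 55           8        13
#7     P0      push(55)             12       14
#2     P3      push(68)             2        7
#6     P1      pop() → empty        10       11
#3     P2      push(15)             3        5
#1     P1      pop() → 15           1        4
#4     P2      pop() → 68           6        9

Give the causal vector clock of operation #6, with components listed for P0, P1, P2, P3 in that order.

#2, invoked 2, has no incoming edges; only P3's bump applies → (0, 0, 0, 1)
#3, invoked 3, has no incoming edges; only P2's bump applies → (0, 0, 1, 0)
#7, invoked 12, has no incoming edges; only P0's bump applies → (1, 0, 0, 0)
#1 (invocation 1): componentwise max over VC(#3)=(0, 0, 1, 0), +1 at P1, giving (0, 1, 1, 0)
#4 (invocation 6): componentwise max over VC(#2)=(0, 0, 0, 1), VC(#3)=(0, 0, 1, 0), +1 at P2, giving (0, 0, 2, 1)
#6 (invocation 10): componentwise max over VC(#1)=(0, 1, 1, 0), +1 at P1, giving (0, 2, 1, 0)
#5 (invocation 8): componentwise max over VC(#2)=(0, 0, 0, 1), VC(#7)=(1, 0, 0, 0), +1 at P3, giving (1, 0, 0, 2)
target: VC(#6) = (0, 2, 1, 0)

(0, 2, 1, 0)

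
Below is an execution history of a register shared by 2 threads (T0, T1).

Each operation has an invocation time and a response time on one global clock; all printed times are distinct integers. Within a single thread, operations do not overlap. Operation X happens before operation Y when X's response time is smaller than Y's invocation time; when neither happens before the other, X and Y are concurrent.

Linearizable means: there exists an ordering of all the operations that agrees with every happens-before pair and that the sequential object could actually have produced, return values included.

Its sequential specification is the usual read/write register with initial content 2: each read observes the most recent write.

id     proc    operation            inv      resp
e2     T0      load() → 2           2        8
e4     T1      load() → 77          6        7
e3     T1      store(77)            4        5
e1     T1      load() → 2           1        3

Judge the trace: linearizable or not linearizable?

linearizable

a witness: e1, e2, e3, e4
step 1: e1 load() → 2 — value 2
step 2: e2 load() → 2 — value 2
step 3: e3 store(77) — value 77
step 4: e4 load() → 77 — value 77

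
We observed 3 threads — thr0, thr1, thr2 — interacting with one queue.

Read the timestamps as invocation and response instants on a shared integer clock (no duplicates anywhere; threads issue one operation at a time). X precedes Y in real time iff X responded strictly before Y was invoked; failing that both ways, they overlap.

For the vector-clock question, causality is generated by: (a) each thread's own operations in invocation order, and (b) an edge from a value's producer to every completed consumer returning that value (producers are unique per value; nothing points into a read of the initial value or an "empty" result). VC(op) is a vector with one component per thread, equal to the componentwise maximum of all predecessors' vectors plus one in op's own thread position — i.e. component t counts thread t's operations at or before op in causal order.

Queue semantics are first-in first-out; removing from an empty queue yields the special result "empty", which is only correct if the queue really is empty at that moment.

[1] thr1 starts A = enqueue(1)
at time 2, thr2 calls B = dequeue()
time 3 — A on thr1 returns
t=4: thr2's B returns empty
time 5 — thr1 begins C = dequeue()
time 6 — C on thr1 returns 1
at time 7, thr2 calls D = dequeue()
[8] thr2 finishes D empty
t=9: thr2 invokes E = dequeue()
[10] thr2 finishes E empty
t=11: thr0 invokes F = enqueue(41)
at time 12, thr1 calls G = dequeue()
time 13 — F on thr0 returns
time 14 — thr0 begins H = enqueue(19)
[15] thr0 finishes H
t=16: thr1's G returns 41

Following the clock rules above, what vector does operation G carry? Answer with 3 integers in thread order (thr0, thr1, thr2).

(1, 3, 0)

invoked at 2, B has no predecessors; its own thr2 bump gives (0, 0, 1)
invoked at 1, A has no predecessors; its own thr1 bump gives (0, 1, 0)
invoked at 11, F has no predecessors; its own thr0 bump gives (1, 0, 0)
D, invoked 7, takes VC(B)=(0, 0, 1) under max, adds 1 for thr2 → (0, 0, 2)
C, invoked 5, takes VC(A)=(0, 1, 0) under max, adds 1 for thr1 → (0, 2, 0)
H, invoked 14, takes VC(F)=(1, 0, 0) under max, adds 1 for thr0 → (2, 0, 0)
E, invoked 9, takes VC(D)=(0, 0, 2) under max, adds 1 for thr2 → (0, 0, 3)
G, invoked 12, takes VC(C)=(0, 2, 0), VC(F)=(1, 0, 0) under max, adds 1 for thr1 → (1, 3, 0)
target: VC(G) = (1, 3, 0)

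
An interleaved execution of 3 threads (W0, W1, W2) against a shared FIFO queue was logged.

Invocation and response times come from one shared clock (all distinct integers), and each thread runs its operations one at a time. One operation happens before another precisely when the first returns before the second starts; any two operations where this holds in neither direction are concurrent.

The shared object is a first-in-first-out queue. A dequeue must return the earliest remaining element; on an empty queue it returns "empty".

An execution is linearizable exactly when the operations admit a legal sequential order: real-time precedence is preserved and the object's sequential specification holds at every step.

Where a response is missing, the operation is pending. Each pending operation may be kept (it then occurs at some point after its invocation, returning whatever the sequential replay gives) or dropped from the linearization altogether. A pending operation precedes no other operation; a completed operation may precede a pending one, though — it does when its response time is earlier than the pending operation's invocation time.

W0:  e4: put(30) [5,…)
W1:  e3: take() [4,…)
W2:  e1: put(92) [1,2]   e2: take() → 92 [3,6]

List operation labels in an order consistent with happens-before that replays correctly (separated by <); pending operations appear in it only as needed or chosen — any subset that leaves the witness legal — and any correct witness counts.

step 1: e1 put(92) — queue <92>
step 2: e2 take() → 92 — queue <>

e1 < e2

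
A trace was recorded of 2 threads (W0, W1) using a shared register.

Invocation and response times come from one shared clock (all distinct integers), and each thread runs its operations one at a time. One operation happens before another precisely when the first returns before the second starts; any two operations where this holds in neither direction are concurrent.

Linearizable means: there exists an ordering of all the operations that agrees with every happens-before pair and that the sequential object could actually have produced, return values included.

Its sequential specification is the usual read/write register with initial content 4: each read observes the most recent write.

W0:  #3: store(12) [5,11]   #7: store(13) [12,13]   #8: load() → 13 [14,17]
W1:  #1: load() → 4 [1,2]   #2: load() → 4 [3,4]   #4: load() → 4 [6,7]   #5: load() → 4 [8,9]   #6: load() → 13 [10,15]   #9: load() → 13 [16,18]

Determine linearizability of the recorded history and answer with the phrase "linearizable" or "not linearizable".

linearizable

a witness: #1, #2, #4, #5, #3, #7, #6, #8, #9
1. #1 load() → 4, leaving value 4
2. #2 load() → 4, leaving value 4
3. #4 load() → 4, leaving value 4
4. #5 load() → 4, leaving value 4
5. #3 store(12), leaving value 12
6. #7 store(13), leaving value 13
7. #6 load() → 13, leaving value 13
8. #8 load() → 13, leaving value 13
9. #9 load() → 13, leaving value 13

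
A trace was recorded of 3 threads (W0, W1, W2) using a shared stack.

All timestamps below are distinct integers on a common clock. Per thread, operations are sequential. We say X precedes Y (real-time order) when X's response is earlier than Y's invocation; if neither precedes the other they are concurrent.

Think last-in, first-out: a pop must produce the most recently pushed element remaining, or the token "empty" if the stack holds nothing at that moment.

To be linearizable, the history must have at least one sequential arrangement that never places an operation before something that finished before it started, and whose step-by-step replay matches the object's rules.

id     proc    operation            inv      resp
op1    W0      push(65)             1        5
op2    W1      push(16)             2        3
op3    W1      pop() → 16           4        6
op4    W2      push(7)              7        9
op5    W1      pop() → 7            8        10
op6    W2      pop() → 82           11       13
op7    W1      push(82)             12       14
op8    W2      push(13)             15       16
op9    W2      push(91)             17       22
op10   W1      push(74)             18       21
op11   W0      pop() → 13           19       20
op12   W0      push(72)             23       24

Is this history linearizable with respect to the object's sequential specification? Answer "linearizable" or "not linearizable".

one valid linearization: op1, op2, op3, op4, op5, op7, op6, op8, op11, op9, op10, op12
1. op1 push(65), leaving stack <65>
2. op2 push(16), leaving stack <65,16>
3. op3 pop() → 16, leaving stack <65>
4. op4 push(7), leaving stack <65,7>
5. op5 pop() → 7, leaving stack <65>
6. op7 push(82), leaving stack <65,82>
7. op6 pop() → 82, leaving stack <65>
8. op8 push(13), leaving stack <65,13>
9. op11 pop() → 13, leaving stack <65>
10. op9 push(91), leaving stack <65,91>
11. op10 push(74), leaving stack <65,91,74>
12. op12 push(72), leaving stack <65,91,74,72>

linearizable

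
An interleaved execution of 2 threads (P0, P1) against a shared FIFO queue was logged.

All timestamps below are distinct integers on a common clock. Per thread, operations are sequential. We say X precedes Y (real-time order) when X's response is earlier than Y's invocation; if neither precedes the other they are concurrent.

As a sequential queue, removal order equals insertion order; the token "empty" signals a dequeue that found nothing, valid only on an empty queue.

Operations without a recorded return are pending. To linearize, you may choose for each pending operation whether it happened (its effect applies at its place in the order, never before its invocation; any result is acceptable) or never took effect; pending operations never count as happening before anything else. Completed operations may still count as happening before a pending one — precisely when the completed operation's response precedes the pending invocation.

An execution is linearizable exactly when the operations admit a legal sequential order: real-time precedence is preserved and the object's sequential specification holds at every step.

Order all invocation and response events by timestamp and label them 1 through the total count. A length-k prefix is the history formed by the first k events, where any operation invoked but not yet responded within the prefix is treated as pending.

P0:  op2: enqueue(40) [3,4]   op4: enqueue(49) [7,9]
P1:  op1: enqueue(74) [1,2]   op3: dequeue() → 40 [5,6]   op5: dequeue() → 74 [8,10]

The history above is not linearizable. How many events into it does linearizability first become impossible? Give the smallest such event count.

events 1..5 are linearizable; a witness order is op1, op2:
step 1: op1 enqueue(74) — queue <74>
step 2: op2 enqueue(40) — queue <74,40>
event 6 — op3's response, time 6 — after it, nothing linearizes
take op1, op2, op3: step 3 already fails, because op3 dequeue() → 40 cannot occur there

6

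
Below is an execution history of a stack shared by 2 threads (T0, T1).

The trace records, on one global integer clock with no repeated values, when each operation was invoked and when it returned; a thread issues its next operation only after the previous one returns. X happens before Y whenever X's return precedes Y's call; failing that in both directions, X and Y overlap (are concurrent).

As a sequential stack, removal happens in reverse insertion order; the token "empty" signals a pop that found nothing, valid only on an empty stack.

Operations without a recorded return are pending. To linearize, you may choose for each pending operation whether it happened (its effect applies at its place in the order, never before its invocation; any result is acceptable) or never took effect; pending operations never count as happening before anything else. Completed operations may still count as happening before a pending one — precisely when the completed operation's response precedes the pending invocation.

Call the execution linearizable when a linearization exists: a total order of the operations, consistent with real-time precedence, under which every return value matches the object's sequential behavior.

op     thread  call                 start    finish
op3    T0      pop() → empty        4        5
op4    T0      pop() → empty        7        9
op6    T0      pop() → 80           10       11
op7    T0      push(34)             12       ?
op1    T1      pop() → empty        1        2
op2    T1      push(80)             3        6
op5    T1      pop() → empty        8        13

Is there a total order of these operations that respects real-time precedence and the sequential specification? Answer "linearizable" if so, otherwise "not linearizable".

prefix check: 1..10 passes, 1..11 fails once op6's time-11 response joins
no legal order exists: 2 real-time-consistent candidates over 5 completed stack operations, all rejected
include/drop combinations of the 1 pending operation (op5) were all tried; none helps
sample order op1, op2, op3, op4, op6 (pending dropped) stalls at step 3 — op3 pop() → empty has no legal effect
sample order op1, op3, op2, op4, op6 (pending dropped) stalls at step 4 — op4 pop() → empty has no legal effect

not linearizable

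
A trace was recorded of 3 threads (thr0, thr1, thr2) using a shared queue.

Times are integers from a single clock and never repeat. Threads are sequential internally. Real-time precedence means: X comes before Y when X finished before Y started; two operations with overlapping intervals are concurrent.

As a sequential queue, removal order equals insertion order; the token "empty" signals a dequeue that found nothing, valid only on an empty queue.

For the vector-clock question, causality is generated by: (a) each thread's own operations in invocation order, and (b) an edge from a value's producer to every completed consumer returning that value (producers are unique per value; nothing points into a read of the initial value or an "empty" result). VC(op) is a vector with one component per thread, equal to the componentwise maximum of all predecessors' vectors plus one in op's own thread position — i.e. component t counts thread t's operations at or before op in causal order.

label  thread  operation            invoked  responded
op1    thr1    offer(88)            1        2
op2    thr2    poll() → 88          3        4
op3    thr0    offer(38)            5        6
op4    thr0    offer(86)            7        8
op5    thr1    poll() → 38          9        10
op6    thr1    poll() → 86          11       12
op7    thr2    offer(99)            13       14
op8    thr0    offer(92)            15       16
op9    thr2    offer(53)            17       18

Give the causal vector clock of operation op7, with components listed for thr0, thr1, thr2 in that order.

(0, 1, 2)

root op op1, invoked 1: fresh clock plus thr1's own tick → (0, 1, 0)
root op op3, invoked 5: fresh clock plus thr0's own tick → (1, 0, 0)
from VC(op1)=(0, 1, 0), op2 (invoked 3) maxes components and bumps thr2 → (0, 1, 1)
from VC(op3)=(1, 0, 0), op4 (invoked 7) maxes components and bumps thr0 → (2, 0, 0)
from VC(op2)=(0, 1, 1), op7 (invoked 13) maxes components and bumps thr2 → (0, 1, 2)
from VC(op1)=(0, 1, 0), VC(op3)=(1, 0, 0), op5 (invoked 9) maxes components and bumps thr1 → (1, 2, 0)
from VC(op4)=(2, 0, 0), op8 (invoked 15) maxes components and bumps thr0 → (3, 0, 0)
from VC(op7)=(0, 1, 2), op9 (invoked 17) maxes components and bumps thr2 → (0, 1, 3)
from VC(op4)=(2, 0, 0), VC(op5)=(1, 2, 0), op6 (invoked 11) maxes components and bumps thr1 → (2, 3, 0)
target: VC(op7) = (0, 1, 2)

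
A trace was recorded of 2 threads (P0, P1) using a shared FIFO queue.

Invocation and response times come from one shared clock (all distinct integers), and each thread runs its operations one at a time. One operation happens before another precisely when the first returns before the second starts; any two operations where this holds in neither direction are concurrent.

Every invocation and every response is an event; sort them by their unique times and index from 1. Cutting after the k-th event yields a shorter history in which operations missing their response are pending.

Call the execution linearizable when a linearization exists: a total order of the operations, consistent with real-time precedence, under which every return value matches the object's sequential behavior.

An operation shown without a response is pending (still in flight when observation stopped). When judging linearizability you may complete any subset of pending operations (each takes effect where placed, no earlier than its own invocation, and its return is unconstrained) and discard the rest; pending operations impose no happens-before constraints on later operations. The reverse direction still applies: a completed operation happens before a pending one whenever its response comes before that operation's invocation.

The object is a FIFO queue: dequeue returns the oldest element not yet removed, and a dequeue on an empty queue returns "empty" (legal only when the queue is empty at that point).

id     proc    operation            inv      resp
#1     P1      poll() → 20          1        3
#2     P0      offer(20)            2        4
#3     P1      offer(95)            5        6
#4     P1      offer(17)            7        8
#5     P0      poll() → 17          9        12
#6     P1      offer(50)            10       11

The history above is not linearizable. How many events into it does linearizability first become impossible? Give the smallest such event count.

12

a valid linearization of events 1..11 exists, for instance #2, #1, #3, #4, #5, #6:
1. #2 offer(20), leaving queue <20>
2. #1 poll() → 20, leaving queue <>
3. #3 offer(95), leaving queue <95>
4. #4 offer(17), leaving queue <95,17>
5. #5 poll() (pending, included), leaving queue <17>
6. #6 offer(50), leaving queue <17,50>
once event 12 joins (#5's response, time 12), exhaustive search finds no witness
e.g. #1, #2, #3, #4, #5, #6: illegal at step 1, since #1 poll() → 20 cannot apply there
e.g. #1, #2, #3, #4, #6, #5: illegal at step 1, since #1 poll() → 20 cannot apply there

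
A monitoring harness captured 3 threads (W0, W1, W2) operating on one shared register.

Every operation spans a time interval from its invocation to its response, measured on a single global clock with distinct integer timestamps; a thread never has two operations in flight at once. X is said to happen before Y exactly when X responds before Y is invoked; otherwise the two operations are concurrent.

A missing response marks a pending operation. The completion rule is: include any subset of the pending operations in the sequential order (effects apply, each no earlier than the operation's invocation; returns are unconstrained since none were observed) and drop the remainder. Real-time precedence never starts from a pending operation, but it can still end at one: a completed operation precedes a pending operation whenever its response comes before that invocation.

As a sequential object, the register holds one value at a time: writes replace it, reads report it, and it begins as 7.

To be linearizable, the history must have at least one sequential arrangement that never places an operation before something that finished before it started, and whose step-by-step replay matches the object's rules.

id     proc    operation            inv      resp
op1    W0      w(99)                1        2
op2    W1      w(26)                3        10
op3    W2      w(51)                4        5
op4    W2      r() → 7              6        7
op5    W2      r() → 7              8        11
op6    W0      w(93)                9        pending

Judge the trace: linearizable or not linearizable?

not linearizable

the violation lands at event 7, op4's response at time 7: events 1..6 linearize, events 1..7 do not
the sole real-time-consistent order of 3 completed operations fails the register replay
no escape via the 1 pending operation (op2): every completion choice fails
e.g. op1, op3, op4 (pending dropped): illegal at step 3, since op4 r() → 7 cannot apply there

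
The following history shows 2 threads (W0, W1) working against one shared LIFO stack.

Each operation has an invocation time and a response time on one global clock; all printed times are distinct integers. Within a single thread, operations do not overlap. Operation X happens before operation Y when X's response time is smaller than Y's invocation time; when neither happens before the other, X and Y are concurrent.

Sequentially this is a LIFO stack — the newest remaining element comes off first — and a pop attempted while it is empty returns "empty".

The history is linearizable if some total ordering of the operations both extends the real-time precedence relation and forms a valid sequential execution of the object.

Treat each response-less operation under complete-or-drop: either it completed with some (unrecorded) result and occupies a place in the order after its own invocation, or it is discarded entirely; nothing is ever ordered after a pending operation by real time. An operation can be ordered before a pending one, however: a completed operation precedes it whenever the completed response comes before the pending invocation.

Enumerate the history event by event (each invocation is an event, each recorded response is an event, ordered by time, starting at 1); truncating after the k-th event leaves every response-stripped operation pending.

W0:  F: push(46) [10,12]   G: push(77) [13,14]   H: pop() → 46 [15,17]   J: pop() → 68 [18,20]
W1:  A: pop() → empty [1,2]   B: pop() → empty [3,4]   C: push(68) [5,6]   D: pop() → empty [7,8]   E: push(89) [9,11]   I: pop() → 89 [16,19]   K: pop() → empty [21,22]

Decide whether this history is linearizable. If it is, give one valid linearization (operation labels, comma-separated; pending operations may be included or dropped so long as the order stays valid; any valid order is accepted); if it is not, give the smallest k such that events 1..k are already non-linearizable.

not linearizable — minimal violating prefix: 8 events

cut after 7 events: linearizable; cut after 8 events (D responds, time 8): not linearizable
a single order respects real time; the 4 completed LIFO stack operations fail replay along it
sample order A, B, C, D stalls at step 4 — D pop() → empty has no legal effect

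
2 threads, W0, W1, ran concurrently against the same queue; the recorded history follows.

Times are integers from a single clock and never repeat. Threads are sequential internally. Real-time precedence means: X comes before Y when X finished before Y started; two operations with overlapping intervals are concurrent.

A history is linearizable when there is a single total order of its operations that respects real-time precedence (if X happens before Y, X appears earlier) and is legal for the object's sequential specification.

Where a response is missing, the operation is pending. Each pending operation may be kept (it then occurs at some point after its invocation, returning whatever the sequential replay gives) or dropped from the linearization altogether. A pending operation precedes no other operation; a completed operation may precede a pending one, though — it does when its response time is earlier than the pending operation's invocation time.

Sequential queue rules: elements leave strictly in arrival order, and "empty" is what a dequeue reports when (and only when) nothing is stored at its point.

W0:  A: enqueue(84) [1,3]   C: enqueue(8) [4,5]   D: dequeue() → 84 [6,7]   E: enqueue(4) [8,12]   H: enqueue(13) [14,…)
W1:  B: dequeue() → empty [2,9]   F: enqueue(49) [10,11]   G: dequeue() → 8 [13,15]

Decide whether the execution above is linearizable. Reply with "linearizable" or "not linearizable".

witness order: B, A, C, D, E, F, G
1. B dequeue() → empty, leaving queue <>
2. A enqueue(84), leaving queue <84>
3. C enqueue(8), leaving queue <84,8>
4. D dequeue() → 84, leaving queue <8>
5. E enqueue(4), leaving queue <8,4>
6. F enqueue(49), leaving queue <8,4,49>
7. G dequeue() → 8, leaving queue <4,49>

linearizable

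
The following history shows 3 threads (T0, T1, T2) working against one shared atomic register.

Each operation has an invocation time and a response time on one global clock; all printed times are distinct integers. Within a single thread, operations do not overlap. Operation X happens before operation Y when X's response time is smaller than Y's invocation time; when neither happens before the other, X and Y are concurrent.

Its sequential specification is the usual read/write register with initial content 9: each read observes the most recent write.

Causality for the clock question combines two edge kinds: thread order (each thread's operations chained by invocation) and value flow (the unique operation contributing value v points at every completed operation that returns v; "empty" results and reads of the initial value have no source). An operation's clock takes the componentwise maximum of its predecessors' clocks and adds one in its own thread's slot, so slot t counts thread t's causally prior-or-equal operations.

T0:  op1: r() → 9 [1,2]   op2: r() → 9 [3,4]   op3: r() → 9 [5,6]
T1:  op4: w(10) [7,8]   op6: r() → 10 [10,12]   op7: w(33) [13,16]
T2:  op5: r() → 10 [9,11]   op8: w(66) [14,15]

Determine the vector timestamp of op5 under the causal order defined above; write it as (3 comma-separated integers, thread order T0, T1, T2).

op4, invoked 7, has no incoming edges; only T1's bump applies → (0, 1, 0)
op1, invoked 1, has no incoming edges; only T0's bump applies → (1, 0, 0)
from VC(op4)=(0, 1, 0), op5 (invoked 9) maxes components and bumps T2 → (0, 1, 1)
from VC(op4)=(0, 1, 0), op6 (invoked 10) maxes components and bumps T1 → (0, 2, 0)
from VC(op1)=(1, 0, 0), op2 (invoked 3) maxes components and bumps T0 → (2, 0, 0)
from VC(op5)=(0, 1, 1), op8 (invoked 14) maxes components and bumps T2 → (0, 1, 2)
from VC(op6)=(0, 2, 0), op7 (invoked 13) maxes components and bumps T1 → (0, 3, 0)
from VC(op2)=(2, 0, 0), op3 (invoked 5) maxes components and bumps T0 → (3, 0, 0)
target: VC(op5) = (0, 1, 1)

(0, 1, 1)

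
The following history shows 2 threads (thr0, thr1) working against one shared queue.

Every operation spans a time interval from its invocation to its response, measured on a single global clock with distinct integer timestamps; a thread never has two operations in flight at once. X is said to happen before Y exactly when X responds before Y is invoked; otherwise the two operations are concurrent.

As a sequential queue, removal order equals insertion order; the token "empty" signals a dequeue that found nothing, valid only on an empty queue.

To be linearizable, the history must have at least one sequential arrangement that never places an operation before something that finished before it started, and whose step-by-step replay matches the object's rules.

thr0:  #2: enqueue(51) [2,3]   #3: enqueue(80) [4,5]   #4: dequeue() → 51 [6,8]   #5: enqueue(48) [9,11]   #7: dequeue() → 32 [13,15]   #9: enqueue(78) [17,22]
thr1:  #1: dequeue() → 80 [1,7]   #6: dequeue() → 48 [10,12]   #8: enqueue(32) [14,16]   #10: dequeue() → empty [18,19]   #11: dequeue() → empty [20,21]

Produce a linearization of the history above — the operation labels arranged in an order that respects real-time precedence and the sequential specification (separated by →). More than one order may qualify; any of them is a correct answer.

#2 → #3 → #4 → #1 → #5 → #6 → #8 → #7 → #10 → #11 → #9

after step 1 (#2 enqueue(51)): queue <51>
after step 2 (#3 enqueue(80)): queue <51,80>
after step 3 (#4 dequeue() → 51): queue <80>
after step 4 (#1 dequeue() → 80): queue <>
after step 5 (#5 enqueue(48)): queue <48>
after step 6 (#6 dequeue() → 48): queue <>
after step 7 (#8 enqueue(32)): queue <32>
after step 8 (#7 dequeue() → 32): queue <>
after step 9 (#10 dequeue() → empty): queue <>
after step 10 (#11 dequeue() → empty): queue <>
after step 11 (#9 enqueue(78)): queue <78>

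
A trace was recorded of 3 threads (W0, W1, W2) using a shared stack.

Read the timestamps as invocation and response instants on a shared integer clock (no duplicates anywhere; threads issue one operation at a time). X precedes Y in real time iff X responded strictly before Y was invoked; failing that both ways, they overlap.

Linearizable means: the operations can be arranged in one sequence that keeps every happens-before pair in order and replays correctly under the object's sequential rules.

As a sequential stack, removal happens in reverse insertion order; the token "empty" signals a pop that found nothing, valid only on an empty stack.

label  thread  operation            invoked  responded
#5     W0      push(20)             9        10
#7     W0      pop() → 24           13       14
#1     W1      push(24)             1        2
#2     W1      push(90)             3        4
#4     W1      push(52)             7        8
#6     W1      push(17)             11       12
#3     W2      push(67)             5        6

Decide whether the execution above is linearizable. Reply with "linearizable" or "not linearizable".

not linearizable

cut after 13 events: linearizable; cut after 14 events (#7 responds, time 14): not linearizable
a single order respects real time; the 7 completed stack operations fail replay along it
for example #1, #2, #3, #4, #5, #6, #7 fails at step 7: #7 pop() → 24 is not legal there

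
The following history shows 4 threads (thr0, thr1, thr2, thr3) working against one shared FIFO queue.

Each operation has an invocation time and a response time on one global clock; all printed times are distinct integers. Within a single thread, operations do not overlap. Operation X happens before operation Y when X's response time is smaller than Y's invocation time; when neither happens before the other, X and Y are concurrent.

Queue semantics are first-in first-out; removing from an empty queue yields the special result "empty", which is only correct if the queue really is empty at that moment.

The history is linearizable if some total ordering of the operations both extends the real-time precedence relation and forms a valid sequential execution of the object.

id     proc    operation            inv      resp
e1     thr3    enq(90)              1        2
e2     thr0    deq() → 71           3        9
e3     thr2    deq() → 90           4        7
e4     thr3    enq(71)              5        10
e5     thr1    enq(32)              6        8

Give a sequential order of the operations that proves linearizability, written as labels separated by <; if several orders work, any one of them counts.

e1 < e3 < e4 < e2 < e5

after step 1 (e1 enq(90)): queue <90>
after step 2 (e3 deq() → 90): queue <>
after step 3 (e4 enq(71)): queue <71>
after step 4 (e2 deq() → 71): queue <>
after step 5 (e5 enq(32)): queue <32>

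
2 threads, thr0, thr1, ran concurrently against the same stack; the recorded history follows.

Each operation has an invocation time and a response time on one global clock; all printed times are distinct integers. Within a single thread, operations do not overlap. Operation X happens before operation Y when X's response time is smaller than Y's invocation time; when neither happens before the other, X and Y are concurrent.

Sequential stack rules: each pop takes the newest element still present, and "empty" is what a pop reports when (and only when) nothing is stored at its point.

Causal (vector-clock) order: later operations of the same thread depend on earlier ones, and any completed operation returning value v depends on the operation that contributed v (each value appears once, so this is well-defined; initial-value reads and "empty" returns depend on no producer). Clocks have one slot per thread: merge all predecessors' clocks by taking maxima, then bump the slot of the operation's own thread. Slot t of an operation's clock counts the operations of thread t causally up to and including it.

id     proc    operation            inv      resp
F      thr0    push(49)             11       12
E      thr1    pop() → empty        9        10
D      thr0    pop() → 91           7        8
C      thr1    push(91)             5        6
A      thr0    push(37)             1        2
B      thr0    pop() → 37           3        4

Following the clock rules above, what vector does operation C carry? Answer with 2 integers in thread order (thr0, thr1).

(0, 1)

root op C, invoked 5: fresh clock plus thr1's own tick → (0, 1)
root op A, invoked 1: fresh clock plus thr0's own tick → (1, 0)
VC(E, invoked at 9): max of VC(C)=(0, 1), then +1 on thread thr1 → (0, 2)
VC(B, invoked at 3): max of VC(A)=(1, 0), then +1 on thread thr0 → (2, 0)
VC(D, invoked at 7): max of VC(B)=(2, 0), VC(C)=(0, 1), then +1 on thread thr0 → (3, 1)
VC(F, invoked at 11): max of VC(D)=(3, 1), then +1 on thread thr0 → (4, 1)
target: VC(C) = (0, 1)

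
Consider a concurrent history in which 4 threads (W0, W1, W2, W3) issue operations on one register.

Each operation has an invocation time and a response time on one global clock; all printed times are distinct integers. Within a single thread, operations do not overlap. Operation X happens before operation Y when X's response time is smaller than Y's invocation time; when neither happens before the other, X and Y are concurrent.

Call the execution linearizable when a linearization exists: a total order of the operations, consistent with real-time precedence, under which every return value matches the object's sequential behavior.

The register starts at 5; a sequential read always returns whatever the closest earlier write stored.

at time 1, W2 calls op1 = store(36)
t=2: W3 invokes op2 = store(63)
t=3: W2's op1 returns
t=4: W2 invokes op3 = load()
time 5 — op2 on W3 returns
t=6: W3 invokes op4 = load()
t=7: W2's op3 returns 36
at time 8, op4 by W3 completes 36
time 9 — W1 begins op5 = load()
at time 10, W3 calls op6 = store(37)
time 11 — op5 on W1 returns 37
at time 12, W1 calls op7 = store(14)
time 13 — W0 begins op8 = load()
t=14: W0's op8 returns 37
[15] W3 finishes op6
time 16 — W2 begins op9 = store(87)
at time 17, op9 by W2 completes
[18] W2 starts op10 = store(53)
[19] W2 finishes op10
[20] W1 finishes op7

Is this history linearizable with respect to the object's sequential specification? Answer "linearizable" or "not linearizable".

a witness: op2, op1, op3, op4, op6, op5, op8, op7, op9, op10
1. op2 store(63), leaving value 63
2. op1 store(36), leaving value 36
3. op3 load() → 36, leaving value 36
4. op4 load() → 36, leaving value 36
5. op6 store(37), leaving value 37
6. op5 load() → 37, leaving value 37
7. op8 load() → 37, leaving value 37
8. op7 store(14), leaving value 14
9. op9 store(87), leaving value 87
10. op10 store(53), leaving value 53

linearizable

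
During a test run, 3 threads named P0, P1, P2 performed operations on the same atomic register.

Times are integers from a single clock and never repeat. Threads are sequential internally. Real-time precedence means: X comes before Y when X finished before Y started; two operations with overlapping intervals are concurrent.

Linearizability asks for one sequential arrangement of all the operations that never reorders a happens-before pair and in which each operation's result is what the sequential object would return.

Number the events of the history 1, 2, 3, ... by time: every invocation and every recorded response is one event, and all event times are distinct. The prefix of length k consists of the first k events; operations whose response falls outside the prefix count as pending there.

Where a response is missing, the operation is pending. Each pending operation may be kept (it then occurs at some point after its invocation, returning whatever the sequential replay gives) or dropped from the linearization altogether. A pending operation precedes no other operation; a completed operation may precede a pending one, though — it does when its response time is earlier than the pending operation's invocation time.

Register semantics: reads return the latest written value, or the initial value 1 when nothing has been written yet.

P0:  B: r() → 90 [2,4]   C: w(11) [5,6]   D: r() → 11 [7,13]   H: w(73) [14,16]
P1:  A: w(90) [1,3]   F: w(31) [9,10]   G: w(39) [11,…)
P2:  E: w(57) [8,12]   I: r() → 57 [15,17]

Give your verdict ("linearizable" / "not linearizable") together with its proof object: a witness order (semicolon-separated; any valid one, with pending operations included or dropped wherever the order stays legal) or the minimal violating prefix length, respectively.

linearizable — witness: A; B; C; D; F; E; I; G; H

1. A w(90), leaving value 90
2. B r() → 90, leaving value 90
3. C w(11), leaving value 11
4. D r() → 11, leaving value 11
5. F w(31), leaving value 31
6. E w(57), leaving value 57
7. I r() → 57, leaving value 57
8. G w(39) (pending, included), leaving value 39
9. H w(73), leaving value 73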